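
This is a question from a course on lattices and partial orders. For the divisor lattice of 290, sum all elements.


sigma(n) = sum of divisors.
Divisors of 290: [1, 2, 5, 10, 29, 58, 145, 290]
Sum = 540


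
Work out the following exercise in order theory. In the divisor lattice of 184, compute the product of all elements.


Divisors of 184: [1, 2, 4, 8, 23, 46, 92, 184]
Product = n^(d(n)/2) = 184^(8/2)
Product = 1146228736


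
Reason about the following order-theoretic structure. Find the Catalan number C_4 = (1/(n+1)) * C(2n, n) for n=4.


C(n) = C(2n, n) / (n+1).
C(8, 4) = 70
C(4) = 70 / 5 = 14


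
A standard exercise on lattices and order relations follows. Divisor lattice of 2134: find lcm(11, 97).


In a divisor lattice, join = lcm (least common multiple).
gcd(11,97) = 1
lcm(11,97) = 11*97/gcd = 1067/1 = 1067


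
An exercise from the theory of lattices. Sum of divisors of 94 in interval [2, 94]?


Interval [2,94] in divisors of 94: [2, 94]
Sum = 96


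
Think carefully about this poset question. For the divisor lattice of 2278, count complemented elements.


An element a is complemented if some b has a meet b = bottom, a join b = top.
a is complemented iff gcd(a, n/a)=1, i.e. a is a unitary divisor of 2278.
Complemented elements: 1, 2, 17, 34, 67, 134, ... (2 more)
Count: 8


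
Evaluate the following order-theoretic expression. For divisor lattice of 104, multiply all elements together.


Divisors of 104: [1, 2, 4, 8, 13, 26, 52, 104]
Product = n^(d(n)/2) = 104^(8/2)
Product = 116985856


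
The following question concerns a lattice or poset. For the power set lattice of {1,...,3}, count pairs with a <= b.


The order relation is {(a,b) : a <= b}, reflexive so it includes (a,a).
Examples: ({},{}), ({},{1,2}), ({},{1,2,3}), ({},{1,3}), ({},{1}), ...
Total ordered pairs: 27


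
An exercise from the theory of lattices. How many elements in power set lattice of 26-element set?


Power set = 2^n.
2^26 = 67108864


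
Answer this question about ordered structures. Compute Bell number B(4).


B(n) = number of set partitions of an n-element set.
B(n) satisfies the recurrence: B(n+1) = sum_k C(n,k)*B(k).
B(4) = 15


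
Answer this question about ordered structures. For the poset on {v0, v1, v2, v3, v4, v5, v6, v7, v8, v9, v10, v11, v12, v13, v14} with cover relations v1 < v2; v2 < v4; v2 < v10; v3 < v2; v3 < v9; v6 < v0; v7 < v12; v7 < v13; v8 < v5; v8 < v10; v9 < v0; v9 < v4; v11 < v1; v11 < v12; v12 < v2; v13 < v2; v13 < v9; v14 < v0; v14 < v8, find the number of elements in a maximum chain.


A chain is a totally ordered subset; we count the number of elements in a maximum chain.
Compute, for each element x, the size of the longest chain ending at x:
  v3: 1
  v6: 1
  v7: 1
  v11: 1
  v14: 1
  v1: 2
  ...
A maximum chain: v7 < v13 < v9 < v0
Number of elements in the longest chain: 4


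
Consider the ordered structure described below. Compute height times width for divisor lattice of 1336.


Height = length of longest chain minus 1; width = size of largest antichain.
A maximum chain: 1 | 167 | 334 | 668 | 1336  (height 4).
A maximum antichain: {2, 167}  (width 2).
Product = 4 * 2 = 8


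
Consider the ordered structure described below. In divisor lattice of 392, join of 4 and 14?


In a divisor lattice, join = lcm (least common multiple).
gcd(4,14) = 2
lcm(4,14) = 4*14/gcd = 56/2 = 28


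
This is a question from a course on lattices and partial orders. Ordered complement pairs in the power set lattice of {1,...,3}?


Complement pair (a,b): a meet b = bottom, a join b = top.
Here: A intersect B = {} and A union B = {1,...,3}.
Pairs found: ({},{1,2,3}), ({1},{2,3}), ({2},{1,3}), ({3},{1,2}), ... (4 more)
Total ordered pairs: 8


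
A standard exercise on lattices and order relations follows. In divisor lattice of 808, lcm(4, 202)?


Join=lcm.
gcd(4,202)=2
lcm=404


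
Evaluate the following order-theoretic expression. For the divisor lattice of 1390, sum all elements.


sigma(n) = sum of divisors.
Divisors of 1390: [1, 2, 5, 10, 139, 278, 695, 1390]
Sum = 2520


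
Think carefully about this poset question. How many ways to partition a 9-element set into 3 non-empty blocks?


S(n,k) = k*S(n-1,k) + S(n-1,k-1).
S(8,3) = 966, S(8,2) = 127
S(9,3) = 3*966 + 127 = 2898 + 127
S(9,3) = 3025


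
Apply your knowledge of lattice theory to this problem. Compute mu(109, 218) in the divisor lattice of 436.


In a divisor lattice, mu(a,b) = mu(b/a) where mu is the classical Mobius function.
b/a = 218/109 = 2
Prime factorization of 2: primes [2]
2 is squarefree with 1 prime factor(s), so mu(2) = (-1)^1 = -1


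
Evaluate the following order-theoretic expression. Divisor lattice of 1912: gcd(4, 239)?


Meet=gcd.
gcd(4,239)=1


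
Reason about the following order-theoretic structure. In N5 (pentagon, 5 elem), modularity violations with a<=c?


Modular law: if a <= c then a v (b ^ c) = (a v b) ^ c.
Check all triples (a,b,c) with a <= c among 5 elements.
  e.g. a=a, b=c, c=b: lhs=a != rhs=b
Total violating triples: 1


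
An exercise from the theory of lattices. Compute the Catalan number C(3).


C(n) = C(2n, n) / (n+1).
C(6, 3) = 20
C(3) = 20 / 4 = 5


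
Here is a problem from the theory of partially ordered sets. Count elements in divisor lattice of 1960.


Divisors of 1960: [1, 2, 4, 5, 7, 8, 10, 14, 20, 28, 35, 40, 49, 56, 70, 98, 140, 196, 245, 280, 392, 490, 980, 1960]
Count: 24


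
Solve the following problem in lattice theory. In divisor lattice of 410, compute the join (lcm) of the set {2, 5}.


In a divisor lattice, join = lcm (least common multiple).
Compute lcm iteratively: start with first element, then lcm(current, next).
Elements: [2, 5]
lcm(2,5) = 10
Final lcm = 10


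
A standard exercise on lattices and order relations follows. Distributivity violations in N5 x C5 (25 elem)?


Distributive law: a ^ (b v c) = (a ^ b) v (a ^ c).
Check all 25^3 = 15625 ordered triples (a,b,c).
  e.g. a=(b,0), b=(a,0), c=(c,0): lhs=(b,0) != rhs=(a,0)
  e.g. a=(b,0), b=(a,0), c=(c,1): lhs=(b,0) != rhs=(a,0)
Total violating triples: 250


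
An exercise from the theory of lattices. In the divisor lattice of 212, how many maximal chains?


A maximal chain goes from the minimum element to a maximal element via cover relations.
Counting all min-to-max paths in the cover graph.
Total maximal chains: 3


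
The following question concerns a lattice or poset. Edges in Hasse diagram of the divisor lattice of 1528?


A cover relation a -< b holds when a < b with no c strictly between.
Cover relations:
  1 -< 2
  1 -< 191
  2 -< 4
  2 -< 382
  4 -< 8
  4 -< 764
  8 -< 1528
  191 -< 382
  ...2 more
Total: 10


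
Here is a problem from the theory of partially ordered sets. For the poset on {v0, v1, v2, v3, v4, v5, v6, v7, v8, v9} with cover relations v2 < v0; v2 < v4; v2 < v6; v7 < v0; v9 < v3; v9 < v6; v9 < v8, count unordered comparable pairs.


A comparable pair {a,b} has a < b or b < a in the order.
Count unordered pairs where one element is strictly below the other.
Examples: {v0,v2}, {v0,v7}, {v2,v4}, {v2,v6}, ...
Total comparable pairs: 7


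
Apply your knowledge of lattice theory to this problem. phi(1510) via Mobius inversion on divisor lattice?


phi(n) = n * prod_{p|n} (1 - 1/p).
Prime divisors of 1510: [2, 5, 151]
phi(1510) = 1510 * (1 - 1/2) * (1 - 1/5) * (1 - 1/151)
phi(1510) = 600


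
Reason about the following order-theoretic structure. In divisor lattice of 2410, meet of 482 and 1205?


In a divisor lattice, meet = gcd (greatest common divisor).
By Euclidean algorithm or factoring: gcd(482,1205) = 241


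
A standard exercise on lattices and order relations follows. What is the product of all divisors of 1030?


Divisors of 1030: [1, 2, 5, 10, 103, 206, 515, 1030]
Product = n^(d(n)/2) = 1030^(8/2)
Product = 1125508810000


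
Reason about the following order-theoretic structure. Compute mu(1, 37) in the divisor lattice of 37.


In a divisor lattice, mu(a,b) = mu(b/a) where mu is the classical Mobius function.
b/a = 37/1 = 37
Prime factorization of 37: primes [37]
37 is squarefree with 1 prime factor(s), so mu(37) = (-1)^1 = -1


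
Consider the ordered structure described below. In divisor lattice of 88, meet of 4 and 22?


In a divisor lattice, meet = gcd (greatest common divisor).
By Euclidean algorithm or factoring: gcd(4,22) = 2


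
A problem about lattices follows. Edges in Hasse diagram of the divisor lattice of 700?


A cover relation a -< b holds when a < b with no c strictly between.
Cover relations:
  1 -< 2
  1 -< 5
  1 -< 7
  2 -< 4
  2 -< 10
  2 -< 14
  4 -< 20
  4 -< 28
  ...25 more
Total: 33


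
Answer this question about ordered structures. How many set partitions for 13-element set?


B(n) = number of set partitions of an n-element set.
B(n) satisfies the recurrence: B(n+1) = sum_k C(n,k)*B(k).
B(13) = 27644437


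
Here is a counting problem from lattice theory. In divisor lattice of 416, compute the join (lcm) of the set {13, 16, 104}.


In a divisor lattice, join = lcm (least common multiple).
Compute lcm iteratively: start with first element, then lcm(current, next).
Elements: [13, 16, 104]
lcm(13,16) = 208
lcm(208,104) = 208
Final lcm = 208


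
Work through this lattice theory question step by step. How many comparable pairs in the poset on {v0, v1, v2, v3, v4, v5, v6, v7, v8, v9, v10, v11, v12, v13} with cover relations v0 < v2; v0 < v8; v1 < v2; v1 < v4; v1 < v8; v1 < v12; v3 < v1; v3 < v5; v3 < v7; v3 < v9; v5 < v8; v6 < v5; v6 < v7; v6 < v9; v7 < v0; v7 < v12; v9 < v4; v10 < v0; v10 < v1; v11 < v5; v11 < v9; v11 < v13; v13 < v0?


A comparable pair {a,b} has a < b or b < a in the order.
Count unordered pairs where one element is strictly below the other.
Examples: {v0,v2}, {v0,v3}, {v0,v6}, {v0,v7}, ...
Total comparable pairs: 45


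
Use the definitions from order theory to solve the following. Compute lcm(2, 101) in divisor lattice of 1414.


In a divisor lattice, join = lcm (least common multiple).
gcd(2,101) = 1
lcm(2,101) = 2*101/gcd = 202/1 = 202


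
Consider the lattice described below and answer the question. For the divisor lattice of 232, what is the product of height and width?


Height = length of longest chain minus 1; width = size of largest antichain.
A maximum chain: 1 | 29 | 58 | 116 | 232  (height 4).
A maximum antichain: {2, 29}  (width 2).
Product = 4 * 2 = 8


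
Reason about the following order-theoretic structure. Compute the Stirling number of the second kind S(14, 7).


S(n,k) = k*S(n-1,k) + S(n-1,k-1).
S(13,7) = 5715424, S(13,6) = 9321312
S(14,7) = 7*5715424 + 9321312 = 40007968 + 9321312
S(14,7) = 49329280


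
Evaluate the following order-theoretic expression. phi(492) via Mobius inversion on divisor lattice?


phi(n) = n * prod_{p|n} (1 - 1/p).
Prime divisors of 492: [2, 3, 41]
phi(492) = 492 * (1 - 1/2) * (1 - 1/3) * (1 - 1/41)
phi(492) = 160


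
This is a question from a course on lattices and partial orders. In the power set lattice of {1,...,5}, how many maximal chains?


A maximal chain goes from the minimum element to a maximal element via cover relations.
Counting all min-to-max paths in the cover graph.
Total maximal chains: 120


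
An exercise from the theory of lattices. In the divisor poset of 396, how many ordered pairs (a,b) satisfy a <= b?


The order relation is {(a,b) : a <= b}, reflexive so it includes (a,a).
Examples: (1,1), (1,11), (1,12), (1,132), (1,18), ...
Total ordered pairs: 108


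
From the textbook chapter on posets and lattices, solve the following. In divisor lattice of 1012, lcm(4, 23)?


Join=lcm.
gcd(4,23)=1
lcm=92


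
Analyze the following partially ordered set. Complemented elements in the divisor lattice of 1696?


An element a is complemented if some b has a meet b = bottom, a join b = top.
a is complemented iff gcd(a, n/a)=1, i.e. a is a unitary divisor of 1696.
Complemented elements: 1, 32, 53, 1696
Count: 4


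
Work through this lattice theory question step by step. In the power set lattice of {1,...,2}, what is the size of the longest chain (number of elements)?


A chain is a totally ordered subset; we count the number of elements in a maximum chain.
Compute, for each element x, the size of the longest chain ending at x:
  {}: 1
  {1}: 2
  {2}: 2
  {1,2}: 3
A maximum chain: {} < {1} < {1,2}
Number of elements in the longest chain: 3


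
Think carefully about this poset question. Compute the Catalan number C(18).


C(n) = C(2n, n) / (n+1).
C(36, 18) = 9075135300
C(18) = 9075135300 / 19 = 477638700


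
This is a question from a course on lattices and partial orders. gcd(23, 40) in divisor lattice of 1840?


Meet=gcd.
gcd(23,40)=1


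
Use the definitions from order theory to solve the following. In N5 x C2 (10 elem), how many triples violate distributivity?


Distributive law: a ^ (b v c) = (a ^ b) v (a ^ c).
Check all 10^3 = 1000 ordered triples (a,b,c).
  e.g. a=(b,0), b=(a,0), c=(c,0): lhs=(b,0) != rhs=(a,0)
  e.g. a=(b,0), b=(a,0), c=(c,1): lhs=(b,0) != rhs=(a,0)
Total violating triples: 16


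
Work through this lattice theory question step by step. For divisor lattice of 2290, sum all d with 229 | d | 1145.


Interval [229,1145] in divisors of 2290: [229, 1145]
Sum = 1374


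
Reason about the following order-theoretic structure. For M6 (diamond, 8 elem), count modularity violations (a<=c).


Modular law: if a <= c then a v (b ^ c) = (a v b) ^ c.
Check all triples (a,b,c) with a <= c among 8 elements.
This lattice is modular (diamonds M_m and their chain-products are modular).
Total violating triples: 0


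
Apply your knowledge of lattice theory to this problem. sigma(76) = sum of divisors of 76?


sigma(n) = sum of divisors.
Divisors of 76: [1, 2, 4, 19, 38, 76]
Sum = 140


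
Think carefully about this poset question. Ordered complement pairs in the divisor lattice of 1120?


Complement pair (a,b): a meet b = bottom, a join b = top.
Here: gcd(a,b)=1 and lcm(a,b)=1120, i.e. a*b=1120 with a,b coprime.
Pairs found: (1,1120), (5,224), (7,160), (32,35), ... (4 more)
Total ordered pairs: 8


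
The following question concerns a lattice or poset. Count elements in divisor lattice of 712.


Divisors of 712: [1, 2, 4, 8, 89, 178, 356, 712]
Count: 8


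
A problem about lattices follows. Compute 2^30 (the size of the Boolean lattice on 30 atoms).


Power set = 2^n.
2^30 = 1073741824


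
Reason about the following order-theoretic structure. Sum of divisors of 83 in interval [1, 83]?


Interval [1,83] in divisors of 83: [1, 83]
Sum = 84


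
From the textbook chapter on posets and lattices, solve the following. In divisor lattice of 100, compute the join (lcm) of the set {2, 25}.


In a divisor lattice, join = lcm (least common multiple).
Compute lcm iteratively: start with first element, then lcm(current, next).
Elements: [2, 25]
lcm(2,25) = 50
Final lcm = 50


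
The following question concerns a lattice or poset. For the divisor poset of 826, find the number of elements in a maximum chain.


A chain is a totally ordered subset; we count the number of elements in a maximum chain.
Compute, for each element x, the size of the longest chain ending at x:
  1: 1
  2: 2
  7: 2
  59: 2
  14: 3
  118: 3
  ...
A maximum chain: 1 < 2 < 14 < 826
Number of elements in the longest chain: 4


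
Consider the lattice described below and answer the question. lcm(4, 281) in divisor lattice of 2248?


Join=lcm.
gcd(4,281)=1
lcm=1124


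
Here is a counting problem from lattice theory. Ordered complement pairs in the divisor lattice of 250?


Complement pair (a,b): a meet b = bottom, a join b = top.
Here: gcd(a,b)=1 and lcm(a,b)=250, i.e. a*b=250 with a,b coprime.
Pairs found: (1,250), (2,125), (125,2), (250,1)
Total ordered pairs: 4


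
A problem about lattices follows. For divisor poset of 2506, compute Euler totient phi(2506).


phi(n) = n * prod_{p|n} (1 - 1/p).
Prime divisors of 2506: [2, 7, 179]
phi(2506) = 2506 * (1 - 1/2) * (1 - 1/7) * (1 - 1/179)
phi(2506) = 1068


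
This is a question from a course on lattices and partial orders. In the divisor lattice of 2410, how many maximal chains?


A maximal chain goes from the minimum element to a maximal element via cover relations.
Counting all min-to-max paths in the cover graph.
Total maximal chains: 6


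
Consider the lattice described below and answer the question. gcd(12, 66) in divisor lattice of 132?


Meet=gcd.
gcd(12,66)=6


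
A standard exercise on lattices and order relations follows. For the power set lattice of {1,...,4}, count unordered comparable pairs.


A comparable pair {a,b} has a < b or b < a in the order.
Count unordered pairs where one element is strictly below the other.
Examples: {{},{1}}, {{},{2}}, {{},{3}}, {{},{4}}, ...
Total comparable pairs: 65


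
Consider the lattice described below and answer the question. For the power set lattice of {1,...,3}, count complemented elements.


An element a is complemented if some b has a meet b = bottom, a join b = top.
every subset A has complement S\A, so all elements are complemented.
Complemented elements: {}, {1}, {2}, {3}, {1,2}, {1,3}, ... (2 more)
Count: 8


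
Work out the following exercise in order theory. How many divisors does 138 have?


Divisors of 138: [1, 2, 3, 6, 23, 46, 69, 138]
Count: 8


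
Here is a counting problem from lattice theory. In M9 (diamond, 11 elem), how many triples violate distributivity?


Distributive law: a ^ (b v c) = (a ^ b) v (a ^ c).
Check all 11^3 = 1331 ordered triples (a,b,c).
  e.g. a=a1, b=a2, c=a3: lhs=a1 != rhs=0
  e.g. a=a1, b=a2, c=a4: lhs=a1 != rhs=0
Total violating triples: 504


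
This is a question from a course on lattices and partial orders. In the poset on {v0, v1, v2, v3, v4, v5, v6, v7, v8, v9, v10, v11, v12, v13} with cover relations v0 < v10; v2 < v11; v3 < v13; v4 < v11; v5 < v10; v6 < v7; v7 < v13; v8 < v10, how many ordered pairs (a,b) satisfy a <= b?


The order relation is {(a,b) : a <= b}, reflexive so it includes (a,a).
Examples: (v0,v0), (v0,v10), (v1,v1), (v10,v10), (v11,v11), ...
Total ordered pairs: 23


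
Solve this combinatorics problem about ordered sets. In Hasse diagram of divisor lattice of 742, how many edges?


A cover relation a -< b holds when a < b with no c strictly between.
Cover relations:
  1 -< 2
  1 -< 7
  1 -< 53
  2 -< 14
  2 -< 106
  7 -< 14
  7 -< 371
  14 -< 742
  ...4 more
Total: 12


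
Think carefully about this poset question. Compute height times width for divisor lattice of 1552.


Height = length of longest chain minus 1; width = size of largest antichain.
A maximum chain: 1 | 97 | 194 | 388 | 776 | 1552  (height 5).
A maximum antichain: {2, 97}  (width 2).
Product = 5 * 2 = 10


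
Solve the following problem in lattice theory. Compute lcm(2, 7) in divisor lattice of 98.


In a divisor lattice, join = lcm (least common multiple).
gcd(2,7) = 1
lcm(2,7) = 2*7/gcd = 14/1 = 14


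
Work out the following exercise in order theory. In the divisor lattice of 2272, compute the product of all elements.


Divisors of 2272: [1, 2, 4, 8, 16, 32, 71, 142, 284, 568, 1136, 2272]
Product = n^(d(n)/2) = 2272^(12/2)
Product = 137546632512252411904


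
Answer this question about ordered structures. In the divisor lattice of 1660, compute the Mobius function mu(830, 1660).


In a divisor lattice, mu(a,b) = mu(b/a) where mu is the classical Mobius function.
b/a = 1660/830 = 2
Prime factorization of 2: primes [2]
2 is squarefree with 1 prime factor(s), so mu(2) = (-1)^1 = -1


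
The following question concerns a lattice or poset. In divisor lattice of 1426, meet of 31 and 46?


In a divisor lattice, meet = gcd (greatest common divisor).
By Euclidean algorithm or factoring: gcd(31,46) = 1


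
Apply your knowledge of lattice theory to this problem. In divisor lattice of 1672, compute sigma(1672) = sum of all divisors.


sigma(n) = sum of divisors.
Divisors of 1672: [1, 2, 4, 8, 11, 19, 22, 38, 44, 76, 88, 152, 209, 418, 836, 1672]
Sum = 3600


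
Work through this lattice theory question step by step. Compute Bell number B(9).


B(n) = number of set partitions of an n-element set.
B(n) satisfies the recurrence: B(n+1) = sum_k C(n,k)*B(k).
B(9) = 21147


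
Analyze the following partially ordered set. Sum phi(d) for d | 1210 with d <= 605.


Divisors of 1210 up to 605: [1, 2, 5, 10, 11, 22, 55, 110, 121, 242, 605]
phi values: [1, 1, 4, 4, 10, 10, 40, 40, 110, 110, 440]
Sum = 770


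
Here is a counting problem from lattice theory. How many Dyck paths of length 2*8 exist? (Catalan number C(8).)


C(n) = C(2n, n) / (n+1).
C(16, 8) = 12870
C(8) = 12870 / 9 = 1430


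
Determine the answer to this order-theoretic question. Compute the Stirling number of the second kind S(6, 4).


S(n,k) = k*S(n-1,k) + S(n-1,k-1).
S(5,4) = 10, S(5,3) = 25
S(6,4) = 4*10 + 25 = 40 + 25
S(6,4) = 65


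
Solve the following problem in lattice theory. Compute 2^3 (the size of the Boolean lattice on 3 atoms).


Power set = 2^n.
2^3 = 8


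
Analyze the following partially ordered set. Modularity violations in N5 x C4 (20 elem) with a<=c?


Modular law: if a <= c then a v (b ^ c) = (a v b) ^ c.
Check all triples (a,b,c) with a <= c among 20 elements.
  e.g. a=(a,0), b=(c,0), c=(b,0): lhs=(a,0) != rhs=(b,0)
  e.g. a=(a,0), b=(c,1), c=(b,0): lhs=(a,0) != rhs=(b,0)
Total violating triples: 40


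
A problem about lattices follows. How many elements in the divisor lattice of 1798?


Divisors of 1798: [1, 2, 29, 31, 58, 62, 899, 1798]
Count: 8


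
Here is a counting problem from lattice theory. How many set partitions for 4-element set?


B(n) = number of set partitions of an n-element set.
B(n) satisfies the recurrence: B(n+1) = sum_k C(n,k)*B(k).
B(4) = 15


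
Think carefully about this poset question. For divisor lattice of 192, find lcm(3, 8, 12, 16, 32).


In a divisor lattice, join = lcm (least common multiple).
Compute lcm iteratively: start with first element, then lcm(current, next).
Elements: [3, 8, 12, 16, 32]
lcm(3,8) = 24
lcm(24,12) = 24
lcm(24,16) = 48
lcm(48,32) = 96
Final lcm = 96


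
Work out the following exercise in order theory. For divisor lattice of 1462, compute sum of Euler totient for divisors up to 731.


Divisors of 1462 up to 731: [1, 2, 17, 34, 43, 86, 731]
phi values: [1, 1, 16, 16, 42, 42, 672]
Sum = 790


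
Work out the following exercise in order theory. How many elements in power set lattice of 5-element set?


Power set = 2^n.
2^5 = 32


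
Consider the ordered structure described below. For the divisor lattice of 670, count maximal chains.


A maximal chain goes from the minimum element to a maximal element via cover relations.
Counting all min-to-max paths in the cover graph.
Total maximal chains: 6


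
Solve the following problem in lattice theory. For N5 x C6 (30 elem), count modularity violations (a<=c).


Modular law: if a <= c then a v (b ^ c) = (a v b) ^ c.
Check all triples (a,b,c) with a <= c among 30 elements.
  e.g. a=(a,0), b=(c,0), c=(b,0): lhs=(a,0) != rhs=(b,0)
  e.g. a=(a,0), b=(c,1), c=(b,0): lhs=(a,0) != rhs=(b,0)
Total violating triples: 126


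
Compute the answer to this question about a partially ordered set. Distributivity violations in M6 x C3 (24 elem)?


Distributive law: a ^ (b v c) = (a ^ b) v (a ^ c).
Check all 24^3 = 13824 ordered triples (a,b,c).
  e.g. a=(a1,0), b=(a2,0), c=(a3,0): lhs=(a1,0) != rhs=(0,0)
  e.g. a=(a1,0), b=(a2,0), c=(a3,1): lhs=(a1,0) != rhs=(0,0)
Total violating triples: 3240


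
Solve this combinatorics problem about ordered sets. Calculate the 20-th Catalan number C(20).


C(n) = C(2n, n) / (n+1).
C(40, 20) = 137846528820
C(20) = 137846528820 / 21 = 6564120420


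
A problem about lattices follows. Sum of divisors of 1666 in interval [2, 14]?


Interval [2,14] in divisors of 1666: [2, 14]
Sum = 16


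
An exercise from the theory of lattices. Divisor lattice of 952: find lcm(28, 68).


In a divisor lattice, join = lcm (least common multiple).
gcd(28,68) = 4
lcm(28,68) = 28*68/gcd = 1904/4 = 476


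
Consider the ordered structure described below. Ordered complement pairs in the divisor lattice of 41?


Complement pair (a,b): a meet b = bottom, a join b = top.
Here: gcd(a,b)=1 and lcm(a,b)=41, i.e. a*b=41 with a,b coprime.
Pairs found: (1,41), (41,1)
Total ordered pairs: 2


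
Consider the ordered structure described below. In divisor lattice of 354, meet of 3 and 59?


In a divisor lattice, meet = gcd (greatest common divisor).
By Euclidean algorithm or factoring: gcd(3,59) = 1


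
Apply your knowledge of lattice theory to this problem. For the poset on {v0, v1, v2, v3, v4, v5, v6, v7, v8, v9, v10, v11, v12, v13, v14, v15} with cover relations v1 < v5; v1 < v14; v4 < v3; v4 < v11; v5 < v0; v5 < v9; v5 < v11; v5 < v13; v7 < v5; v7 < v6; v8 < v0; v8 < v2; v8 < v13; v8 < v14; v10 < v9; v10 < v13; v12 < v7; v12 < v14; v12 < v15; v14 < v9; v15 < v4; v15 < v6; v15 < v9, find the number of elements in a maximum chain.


A chain is a totally ordered subset; we count the number of elements in a maximum chain.
Compute, for each element x, the size of the longest chain ending at x:
  v1: 1
  v8: 1
  v10: 1
  v12: 1
  v2: 2
  v7: 2
  ...
A maximum chain: v12 < v7 < v5 < v0
Number of elements in the longest chain: 4


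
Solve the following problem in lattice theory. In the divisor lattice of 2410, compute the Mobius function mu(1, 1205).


In a divisor lattice, mu(a,b) = mu(b/a) where mu is the classical Mobius function.
b/a = 1205/1 = 1205
Prime factorization of 1205: primes [5, 241]
1205 is squarefree with 2 prime factor(s), so mu(1205) = (-1)^2 = 1


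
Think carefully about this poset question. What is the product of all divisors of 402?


Divisors of 402: [1, 2, 3, 6, 67, 134, 201, 402]
Product = n^(d(n)/2) = 402^(8/2)
Product = 26115852816


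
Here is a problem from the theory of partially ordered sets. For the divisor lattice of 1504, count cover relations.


A cover relation a -< b holds when a < b with no c strictly between.
Cover relations:
  1 -< 2
  1 -< 47
  2 -< 4
  2 -< 94
  4 -< 8
  4 -< 188
  8 -< 16
  8 -< 376
  ...8 more
Total: 16


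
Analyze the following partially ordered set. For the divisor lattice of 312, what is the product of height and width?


Height = length of longest chain minus 1; width = size of largest antichain.
A maximum chain: 1 | 13 | 39 | 78 | 156 | 312  (height 5).
A maximum antichain: {4, 6, 26, 39}  (width 4).
Product = 5 * 4 = 20


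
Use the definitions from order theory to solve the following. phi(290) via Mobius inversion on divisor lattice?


phi(n) = n * prod_{p|n} (1 - 1/p).
Prime divisors of 290: [2, 5, 29]
phi(290) = 290 * (1 - 1/2) * (1 - 1/5) * (1 - 1/29)
phi(290) = 112


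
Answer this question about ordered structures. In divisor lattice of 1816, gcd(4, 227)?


Meet=gcd.
gcd(4,227)=1


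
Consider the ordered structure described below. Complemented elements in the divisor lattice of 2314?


An element a is complemented if some b has a meet b = bottom, a join b = top.
a is complemented iff gcd(a, n/a)=1, i.e. a is a unitary divisor of 2314.
Complemented elements: 1, 2, 13, 26, 89, 178, ... (2 more)
Count: 8


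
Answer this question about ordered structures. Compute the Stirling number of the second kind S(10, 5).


S(n,k) = k*S(n-1,k) + S(n-1,k-1).
S(9,5) = 6951, S(9,4) = 7770
S(10,5) = 5*6951 + 7770 = 34755 + 7770
S(10,5) = 42525


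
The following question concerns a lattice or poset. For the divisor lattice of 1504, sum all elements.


sigma(n) = sum of divisors.
Divisors of 1504: [1, 2, 4, 8, 16, 32, 47, 94, 188, 376, 752, 1504]
Sum = 3024


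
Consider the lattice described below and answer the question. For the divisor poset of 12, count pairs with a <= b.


The order relation is {(a,b) : a <= b}, reflexive so it includes (a,a).
Examples: (1,1), (1,12), (1,2), (1,3), (1,4), ...
Total ordered pairs: 18


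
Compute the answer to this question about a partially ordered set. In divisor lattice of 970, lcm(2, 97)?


Join=lcm.
gcd(2,97)=1
lcm=194


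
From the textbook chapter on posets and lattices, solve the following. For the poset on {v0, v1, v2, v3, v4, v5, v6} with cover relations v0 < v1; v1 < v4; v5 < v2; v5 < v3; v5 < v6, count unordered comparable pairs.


A comparable pair {a,b} has a < b or b < a in the order.
Count unordered pairs where one element is strictly below the other.
Examples: {v0,v1}, {v0,v4}, {v1,v4}, {v2,v5}, ...
Total comparable pairs: 6


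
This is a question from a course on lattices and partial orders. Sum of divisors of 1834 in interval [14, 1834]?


Interval [14,1834] in divisors of 1834: [14, 1834]
Sum = 1848


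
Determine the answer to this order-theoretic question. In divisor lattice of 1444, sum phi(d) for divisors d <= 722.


Divisors of 1444 up to 722: [1, 2, 4, 19, 38, 76, 361, 722]
phi values: [1, 1, 2, 18, 18, 36, 342, 342]
Sum = 760


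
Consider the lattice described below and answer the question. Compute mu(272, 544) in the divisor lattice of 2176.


In a divisor lattice, mu(a,b) = mu(b/a) where mu is the classical Mobius function.
b/a = 544/272 = 2
Prime factorization of 2: primes [2]
2 is squarefree with 1 prime factor(s), so mu(2) = (-1)^1 = -1


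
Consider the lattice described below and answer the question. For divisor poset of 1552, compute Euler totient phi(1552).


phi(n) = n * prod_{p|n} (1 - 1/p).
Prime divisors of 1552: [2, 97]
phi(1552) = 1552 * (1 - 1/2) * (1 - 1/97)
phi(1552) = 768


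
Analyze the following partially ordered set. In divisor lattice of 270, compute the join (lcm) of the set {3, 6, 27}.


In a divisor lattice, join = lcm (least common multiple).
Compute lcm iteratively: start with first element, then lcm(current, next).
Elements: [3, 6, 27]
lcm(3,6) = 6
lcm(6,27) = 54
Final lcm = 54


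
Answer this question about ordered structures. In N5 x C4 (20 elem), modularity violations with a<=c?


Modular law: if a <= c then a v (b ^ c) = (a v b) ^ c.
Check all triples (a,b,c) with a <= c among 20 elements.
  e.g. a=(a,0), b=(c,0), c=(b,0): lhs=(a,0) != rhs=(b,0)
  e.g. a=(a,0), b=(c,1), c=(b,0): lhs=(a,0) != rhs=(b,0)
Total violating triples: 40


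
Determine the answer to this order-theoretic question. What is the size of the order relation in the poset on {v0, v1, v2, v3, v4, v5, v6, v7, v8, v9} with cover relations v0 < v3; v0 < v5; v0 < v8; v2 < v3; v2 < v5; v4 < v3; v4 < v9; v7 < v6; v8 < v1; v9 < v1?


The order relation is {(a,b) : a <= b}, reflexive so it includes (a,a).
Examples: (v0,v0), (v0,v1), (v0,v3), (v0,v5), (v0,v8), ...
Total ordered pairs: 22


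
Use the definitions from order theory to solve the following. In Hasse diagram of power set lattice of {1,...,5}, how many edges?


A cover relation a -< b holds when a < b with no c strictly between.
Cover relations:
  {} -< {1}
  {} -< {2}
  {} -< {3}
  {} -< {4}
  {} -< {5}
  {1} -< {1,2}
  {1} -< {1,3}
  {1} -< {1,4}
  ...72 more
Total: 80


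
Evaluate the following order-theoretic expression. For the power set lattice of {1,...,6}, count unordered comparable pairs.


A comparable pair {a,b} has a < b or b < a in the order.
Count unordered pairs where one element is strictly below the other.
Examples: {{},{1}}, {{},{2}}, {{},{3}}, {{},{4}}, ...
Total comparable pairs: 665


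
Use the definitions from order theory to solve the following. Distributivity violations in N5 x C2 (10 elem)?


Distributive law: a ^ (b v c) = (a ^ b) v (a ^ c).
Check all 10^3 = 1000 ordered triples (a,b,c).
  e.g. a=(b,0), b=(a,0), c=(c,0): lhs=(b,0) != rhs=(a,0)
  e.g. a=(b,0), b=(a,0), c=(c,1): lhs=(b,0) != rhs=(a,0)
Total violating triples: 16


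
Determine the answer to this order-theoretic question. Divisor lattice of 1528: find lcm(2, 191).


In a divisor lattice, join = lcm (least common multiple).
gcd(2,191) = 1
lcm(2,191) = 2*191/gcd = 382/1 = 382


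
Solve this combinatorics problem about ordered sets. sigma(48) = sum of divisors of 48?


sigma(n) = sum of divisors.
Divisors of 48: [1, 2, 3, 4, 6, 8, 12, 16, 24, 48]
Sum = 124


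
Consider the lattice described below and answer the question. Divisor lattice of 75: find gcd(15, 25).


In a divisor lattice, meet = gcd (greatest common divisor).
By Euclidean algorithm or factoring: gcd(15,25) = 5


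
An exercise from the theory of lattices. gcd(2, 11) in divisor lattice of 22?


Meet=gcd.
gcd(2,11)=1


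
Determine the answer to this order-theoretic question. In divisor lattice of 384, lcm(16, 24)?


Join=lcm.
gcd(16,24)=8
lcm=48


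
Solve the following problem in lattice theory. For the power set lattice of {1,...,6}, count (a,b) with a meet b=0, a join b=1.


Complement pair (a,b): a meet b = bottom, a join b = top.
Here: A intersect B = {} and A union B = {1,...,6}.
Pairs found: ({},{1,2,3,4,5,6}), ({1},{2,3,4,5,6}), ({2},{1,3,4,5,6}), ({3},{1,2,4,5,6}), ... (60 more)
Total ordered pairs: 64


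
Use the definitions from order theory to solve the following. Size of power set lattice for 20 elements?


Power set = 2^n.
2^20 = 1048576


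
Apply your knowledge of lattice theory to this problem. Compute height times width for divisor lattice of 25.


Height = length of longest chain minus 1; width = size of largest antichain.
A maximum chain: 1 | 5 | 25  (height 2).
A maximum antichain: {1}  (width 1).
Product = 2 * 1 = 2


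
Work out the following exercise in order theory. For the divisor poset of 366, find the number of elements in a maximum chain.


A chain is a totally ordered subset; we count the number of elements in a maximum chain.
Compute, for each element x, the size of the longest chain ending at x:
  1: 1
  2: 2
  3: 2
  61: 2
  6: 3
  122: 3
  ...
A maximum chain: 1 < 2 < 6 < 366
Number of elements in the longest chain: 4


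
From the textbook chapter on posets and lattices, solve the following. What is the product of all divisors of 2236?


Divisors of 2236: [1, 2, 4, 13, 26, 43, 52, 86, 172, 559, 1118, 2236]
Product = n^(d(n)/2) = 2236^(12/2)
Product = 124977201386211905536


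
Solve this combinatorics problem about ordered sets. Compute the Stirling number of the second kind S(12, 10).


S(n,k) = k*S(n-1,k) + S(n-1,k-1).
S(11,10) = 55, S(11,9) = 1155
S(12,10) = 10*55 + 1155 = 550 + 1155
S(12,10) = 1705


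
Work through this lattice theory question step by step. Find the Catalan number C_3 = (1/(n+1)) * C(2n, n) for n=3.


C(n) = C(2n, n) / (n+1).
C(6, 3) = 20
C(3) = 20 / 4 = 5


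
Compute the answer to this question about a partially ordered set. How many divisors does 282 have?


Divisors of 282: [1, 2, 3, 6, 47, 94, 141, 282]
Count: 8


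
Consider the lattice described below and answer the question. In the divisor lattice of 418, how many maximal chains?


A maximal chain goes from the minimum element to a maximal element via cover relations.
Counting all min-to-max paths in the cover graph.
Total maximal chains: 6


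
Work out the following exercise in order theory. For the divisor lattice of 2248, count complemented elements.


An element a is complemented if some b has a meet b = bottom, a join b = top.
a is complemented iff gcd(a, n/a)=1, i.e. a is a unitary divisor of 2248.
Complemented elements: 1, 8, 281, 2248
Count: 4


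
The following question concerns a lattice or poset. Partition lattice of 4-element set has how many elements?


B(n) = number of set partitions of an n-element set.
B(n) satisfies the recurrence: B(n+1) = sum_k C(n,k)*B(k).
B(4) = 15


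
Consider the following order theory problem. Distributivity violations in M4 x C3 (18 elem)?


Distributive law: a ^ (b v c) = (a ^ b) v (a ^ c).
Check all 18^3 = 5832 ordered triples (a,b,c).
  e.g. a=(a1,0), b=(a2,0), c=(a3,0): lhs=(a1,0) != rhs=(0,0)
  e.g. a=(a1,0), b=(a2,0), c=(a3,1): lhs=(a1,0) != rhs=(0,0)
Total violating triples: 648


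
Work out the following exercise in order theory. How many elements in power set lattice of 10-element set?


Power set = 2^n.
2^10 = 1024


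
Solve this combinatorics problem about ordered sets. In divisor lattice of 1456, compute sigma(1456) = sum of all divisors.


sigma(n) = sum of divisors.
Divisors of 1456: [1, 2, 4, 7, 8, 13, 14, 16, 26, 28, 52, 56, 91, 104, 112, 182, 208, 364, 728, 1456]
Sum = 3472


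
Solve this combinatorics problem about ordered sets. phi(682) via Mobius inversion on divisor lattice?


phi(n) = n * prod_{p|n} (1 - 1/p).
Prime divisors of 682: [2, 11, 31]
phi(682) = 682 * (1 - 1/2) * (1 - 1/11) * (1 - 1/31)
phi(682) = 300


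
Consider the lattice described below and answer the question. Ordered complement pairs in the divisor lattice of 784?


Complement pair (a,b): a meet b = bottom, a join b = top.
Here: gcd(a,b)=1 and lcm(a,b)=784, i.e. a*b=784 with a,b coprime.
Pairs found: (1,784), (16,49), (49,16), (784,1)
Total ordered pairs: 4


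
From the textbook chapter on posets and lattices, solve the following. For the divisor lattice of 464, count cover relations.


A cover relation a -< b holds when a < b with no c strictly between.
Cover relations:
  1 -< 2
  1 -< 29
  2 -< 4
  2 -< 58
  4 -< 8
  4 -< 116
  8 -< 16
  8 -< 232
  ...5 more
Total: 13


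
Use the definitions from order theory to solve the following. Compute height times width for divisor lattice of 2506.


Height = length of longest chain minus 1; width = size of largest antichain.
A maximum chain: 1 | 179 | 1253 | 2506  (height 3).
A maximum antichain: {2, 7, 179}  (width 3).
Product = 3 * 3 = 9


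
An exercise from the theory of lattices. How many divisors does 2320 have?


Divisors of 2320: [1, 2, 4, 5, 8, 10, 16, 20, 29, 40, 58, 80, 116, 145, 232, 290, 464, 580, 1160, 2320]
Count: 20


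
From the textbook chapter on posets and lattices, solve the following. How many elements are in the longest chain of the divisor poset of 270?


A chain is a totally ordered subset; we count the number of elements in a maximum chain.
Compute, for each element x, the size of the longest chain ending at x:
  1: 1
  2: 2
  3: 2
  5: 2
  9: 3
  6: 3
  ...
A maximum chain: 1 < 2 < 6 < 18 < 54 < 270
Number of elements in the longest chain: 6


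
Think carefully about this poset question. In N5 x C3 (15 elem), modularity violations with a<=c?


Modular law: if a <= c then a v (b ^ c) = (a v b) ^ c.
Check all triples (a,b,c) with a <= c among 15 elements.
  e.g. a=(a,0), b=(c,0), c=(b,0): lhs=(a,0) != rhs=(b,0)
  e.g. a=(a,0), b=(c,1), c=(b,0): lhs=(a,0) != rhs=(b,0)
Total violating triples: 18


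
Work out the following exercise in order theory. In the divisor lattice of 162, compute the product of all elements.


Divisors of 162: [1, 2, 3, 6, 9, 18, 27, 54, 81, 162]
Product = n^(d(n)/2) = 162^(10/2)
Product = 111577100832


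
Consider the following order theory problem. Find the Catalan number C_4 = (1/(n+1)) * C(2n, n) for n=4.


C(n) = C(2n, n) / (n+1).
C(8, 4) = 70
C(4) = 70 / 5 = 14


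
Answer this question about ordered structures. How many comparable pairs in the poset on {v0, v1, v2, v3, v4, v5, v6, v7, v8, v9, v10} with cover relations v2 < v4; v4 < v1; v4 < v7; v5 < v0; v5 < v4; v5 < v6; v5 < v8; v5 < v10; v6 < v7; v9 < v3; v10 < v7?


A comparable pair {a,b} has a < b or b < a in the order.
Count unordered pairs where one element is strictly below the other.
Examples: {v0,v5}, {v1,v2}, {v1,v4}, {v1,v5}, ...
Total comparable pairs: 15


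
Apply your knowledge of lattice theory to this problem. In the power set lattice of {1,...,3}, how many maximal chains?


A maximal chain goes from the minimum element to a maximal element via cover relations.
Counting all min-to-max paths in the cover graph.
Total maximal chains: 6
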